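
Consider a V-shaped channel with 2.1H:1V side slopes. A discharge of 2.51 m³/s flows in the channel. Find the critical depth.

At critical depth, Q² T / (g A³) = 1, i.e. A³/T = Q²/g = 2.51²/9.81 = 0.6422.
Trying y = 0.538 m: A³/T = 0.09938 — low.
Trying y = 0.878 m: A³/T = 1.15 — high.
Trying y = 0.781 m: A³/T = 0.6407 — close enough.

y_c = 0.781 m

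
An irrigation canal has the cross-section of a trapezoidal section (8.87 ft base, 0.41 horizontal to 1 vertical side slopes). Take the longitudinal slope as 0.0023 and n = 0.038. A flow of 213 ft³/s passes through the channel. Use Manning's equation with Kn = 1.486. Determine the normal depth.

y_n = 5.16 ft

Manning's equation rearranged: A R^(2/3) = nQ / (1.486·√S) = 0.038 × 213 / (1.486 × √0.0023) = 113.6.
At y = 6.52 ft: A R^(2/3) = 166.1 — high.
At y = 5.16 ft: A R^(2/3) = 113.4 — ≈ 113.6.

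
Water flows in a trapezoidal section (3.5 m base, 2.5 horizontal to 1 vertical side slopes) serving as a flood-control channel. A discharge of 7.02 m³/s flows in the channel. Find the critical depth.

y_c = 0.634 m

At critical depth, Q² T / (g A³) = 1, i.e. A³/T = Q²/g = 7.02²/9.81 = 5.023.
Try y = 0.733 m: A³/T = 8.335 — too large.
Try y = 0.503 m: A³/T = 2.278 — too small.
Try y = 0.634 m: A³/T = 5.024 — matches.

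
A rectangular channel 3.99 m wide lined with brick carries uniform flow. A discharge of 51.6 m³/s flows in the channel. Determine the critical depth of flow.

y_c = 2.57 m

For a rectangular channel, critical depth y_c = (q²/g)^(1/3) where q = Q/b = 51.6/3.99 = 12.93 m²/s.
So y_c = (12.93²/9.81)^(1/3) = 2.57 m.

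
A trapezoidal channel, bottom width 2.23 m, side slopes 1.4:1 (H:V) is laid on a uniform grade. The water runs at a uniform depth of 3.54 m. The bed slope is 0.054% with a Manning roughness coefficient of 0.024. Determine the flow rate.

Q = 36 m³/s

With bottom width b = 2.23 m and side slope z = 1.4: A = (b + zy)y = (2.23 + 1.4×3.54)×3.54 = 25.44 m²; P = b + 2y√(1+z²) = 2.23 + 2×3.54×1.72 = 14.41 m.
Hydraulic radius R = A/P = 25.44/14.41 = 1.765 m.
Manning's equation: Q = (1/n) A R^(2/3) S^(1/2) = (1/0.024) × 25.44 × 1.765^(2/3) × 0.00054^(1/2) = 36 m³/s.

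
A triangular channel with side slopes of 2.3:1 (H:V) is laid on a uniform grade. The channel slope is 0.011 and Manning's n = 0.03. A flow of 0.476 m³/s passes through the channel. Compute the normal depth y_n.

Manning's equation rearranged: A R^(2/3) = nQ / (1·√S) = 0.03 × 0.476 / (√0.011) = 0.1362.
Try y = 0.526 m: A R^(2/3) = 0.2466 — too large.
Try y = 0.367 m: A R^(2/3) = 0.09442 — too small.
Try y = 0.421 m: A R^(2/3) = 0.1362 — matches.

y_n = 0.421 m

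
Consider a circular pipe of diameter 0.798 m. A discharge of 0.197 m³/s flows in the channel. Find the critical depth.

At critical depth, Q² T / (g A³) = 1, i.e. A³/T = Q²/g = 0.197²/9.81 = 0.003956.
At y = 0.309 m: A³/T = 0.007361 — high.
At y = 0.201 m: A³/T = 0.001393 — low.
At y = 0.263 m: A³/T = 0.003954 — ≈ 0.003956.

y_c = 0.263 m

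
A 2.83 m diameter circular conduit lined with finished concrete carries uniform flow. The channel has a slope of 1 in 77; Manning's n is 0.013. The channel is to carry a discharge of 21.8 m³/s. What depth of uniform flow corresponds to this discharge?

Manning's equation rearranged: A R^(2/3) = nQ / (1·√S) = 0.013 × 21.8 / (√0.01299) = 2.487.
At y = 1.21 m: A R^(2/3) = 1.899 — short.
At y = 1.74 m: A R^(2/3) = 3.482 — over.
At y = 1.41 m: A R^(2/3) = 2.482 — close enough.

y_n = 1.41 m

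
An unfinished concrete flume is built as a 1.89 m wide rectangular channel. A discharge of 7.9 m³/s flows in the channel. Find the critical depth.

y_c = 1.21 m

For a rectangular channel, critical depth y_c = (q²/g)^(1/3) where q = Q/b = 7.9/1.89 = 4.18 m²/s.
So y_c = (4.18²/9.81)^(1/3) = 1.21 m.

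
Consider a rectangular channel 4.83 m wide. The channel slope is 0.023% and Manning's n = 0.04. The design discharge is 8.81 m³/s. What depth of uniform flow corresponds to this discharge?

y_n = 3.73 m

Manning's equation rearranged: A R^(2/3) = nQ / (1·√S) = 0.04 × 8.81 / (√0.00023) = 23.24.
At y = 4.31 m: A R^(2/3) = 27.85 — too large.
At y = 2.81 m: A R^(2/3) = 16.16 — too small.
At y = 3.73 m: A R^(2/3) = 23.25 — close enough.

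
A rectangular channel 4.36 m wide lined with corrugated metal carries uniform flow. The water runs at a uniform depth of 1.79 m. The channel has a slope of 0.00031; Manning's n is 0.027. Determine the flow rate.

Q = 5.03 m³/s

Flow area A = b·y = 4.36 × 1.79 = 7.804 m². Wetted perimeter P = b + 2y = 4.36 + 2×1.79 = 7.94 m.
Hydraulic radius R = A/P = 7.804/7.94 = 0.9829 m.
Manning's equation: Q = (1/n) A R^(2/3) S^(1/2) = (1/0.027) × 7.804 × 0.9829^(2/3) × 0.00031^(1/2) = 5.03 m³/s.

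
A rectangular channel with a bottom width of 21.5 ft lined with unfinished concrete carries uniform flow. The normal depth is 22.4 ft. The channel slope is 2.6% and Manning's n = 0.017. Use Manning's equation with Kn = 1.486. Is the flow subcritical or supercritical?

supercritical

Flow area A = b·y = 21.5 × 22.4 = 481.6 ft². Wetted perimeter P = b + 2y = 21.5 + 2×22.4 = 66.3 ft.
Hydraulic radius R = A/P = 481.6/66.3 = 7.264 ft.
V = (1.486/n) R^(2/3) √S = (1.486/0.017) × 7.264^(2/3) × √0.026 = 52.87 ft/s. Hydraulic depth D_h = A/T = 481.6/21.5 = 22.4 ft.
Froude number Fr = V/√(g·D_h) = 52.87/√(32.2×22.4) = 1.97, which is greater than 1, so the flow is supercritical.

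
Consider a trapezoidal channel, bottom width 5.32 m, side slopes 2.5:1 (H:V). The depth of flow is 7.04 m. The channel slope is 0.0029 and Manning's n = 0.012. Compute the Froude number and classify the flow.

supercritical

With bottom width b = 5.32 m and side slope z = 2.5: A = (b + zy)y = (5.32 + 2.5×7.04)×7.04 = 161.4 m²; P = b + 2y√(1+z²) = 5.32 + 2×7.04×2.693 = 43.23 m.
Hydraulic radius R = A/P = 161.4/43.23 = 3.732 m.
V = (1/n) R^(2/3) √S = (1/0.012) × 3.732^(2/3) × √0.0029 = 10.8 m/s. Hydraulic depth D_h = A/T = 161.4/40.52 = 3.982 m.
Froude number Fr = V/√(g·D_h) = 10.8/√(9.81×3.982) = 1.73, which is greater than 1, so the flow is supercritical.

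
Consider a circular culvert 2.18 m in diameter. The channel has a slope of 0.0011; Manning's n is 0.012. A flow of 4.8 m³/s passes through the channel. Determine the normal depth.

y_n = 1.34 m

Manning's equation rearranged: A R^(2/3) = nQ / (1·√S) = 0.012 × 4.8 / (√0.0011) = 1.737.
At y = 1.06 m: A R^(2/3) = 1.187 — low.
At y = 1.63 m: A R^(2/3) = 2.263 — high.
At y = 1.34 m: A R^(2/3) = 1.736 — matches.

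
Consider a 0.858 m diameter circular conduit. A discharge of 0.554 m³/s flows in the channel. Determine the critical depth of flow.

At critical depth, Q² T / (g A³) = 1, i.e. A³/T = Q²/g = 0.554²/9.81 = 0.03129.
At y = 0.337 m: A³/T = 0.01117 — low.
At y = 0.482 m: A³/T = 0.04394 — high.
At y = 0.441 m: A³/T = 0.03129 — close enough.

y_c = 0.441 m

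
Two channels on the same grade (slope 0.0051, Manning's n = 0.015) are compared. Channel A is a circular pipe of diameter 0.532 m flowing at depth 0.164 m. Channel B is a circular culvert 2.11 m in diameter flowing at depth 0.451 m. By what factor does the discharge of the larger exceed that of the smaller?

19.1

Channel A: For a circular section of diameter D = 0.532 m at depth y = 0.164 m, the central angle is θ = 2 arccos(1 − 2y/D) = 2.355 rad. Then A = (D²/8)(θ − sin θ) = 0.05824 m² and P = Dθ/2 = 0.6263 m. Hydraulic radius R = A/P = 0.05824/0.6263 = 0.09299 m. Q_A = (1/0.015)·0.05824·0.09299^(2/3)·√0.0051 = 0.05691 m³/s.
Channel B: For a circular section of diameter D = 2.11 m at depth y = 0.451 m, the central angle is θ = 2 arccos(1 − 2y/D) = 1.922 rad. Then A = (D²/8)(θ − sin θ) = 0.5474 m² and P = Dθ/2 = 2.028 m. Hydraulic radius R = A/P = 0.5474/2.028 = 0.2699 m. Q_B = (1/0.015)·0.5474·0.2699^(2/3)·√0.0051 = 1.088 m³/s.
The larger discharge is 1.088 m³/s and the smaller is 0.05691 m³/s; the ratio is 19.1.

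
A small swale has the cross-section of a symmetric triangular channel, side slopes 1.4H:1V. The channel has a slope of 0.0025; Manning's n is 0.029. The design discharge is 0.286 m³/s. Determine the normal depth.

y_n = 0.563 m

Manning's equation rearranged: A R^(2/3) = nQ / (1·√S) = 0.029 × 0.286 / (√0.0025) = 0.1659.
Try y = 0.673 m: A R^(2/3) = 0.2674 — too large.
Try y = 0.563 m: A R^(2/3) = 0.1661 — close enough.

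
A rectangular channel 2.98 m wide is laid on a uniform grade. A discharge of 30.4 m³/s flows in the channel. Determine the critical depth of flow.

For a rectangular channel, critical depth y_c = (q²/g)^(1/3) where q = Q/b = 30.4/2.98 = 10.2 m²/s.
So y_c = (10.2²/9.81)^(1/3) = 2.2 m.

y_c = 2.2 m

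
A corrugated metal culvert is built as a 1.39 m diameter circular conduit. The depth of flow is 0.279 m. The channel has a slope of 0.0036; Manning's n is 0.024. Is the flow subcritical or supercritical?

subcritical

For a circular section of diameter D = 1.39 m at depth y = 0.279 m, the central angle is θ = 2 arccos(1 − 2y/D) = 1.858 rad. Then A = (D²/8)(θ − sin θ) = 0.2172 m² and P = Dθ/2 = 1.291 m.
Hydraulic radius R = A/P = 0.2172/1.291 = 0.1682 m.
V = (1/n) R^(2/3) √S = (1/0.024) × 0.1682^(2/3) × √0.0036 = 0.7616 m/s. Hydraulic depth D_h = A/T = 0.2172/1.113 = 0.195 m.
Froude number Fr = V/√(g·D_h) = 0.7616/√(9.81×0.195) = 0.551, which is less than 1, so the flow is subcritical.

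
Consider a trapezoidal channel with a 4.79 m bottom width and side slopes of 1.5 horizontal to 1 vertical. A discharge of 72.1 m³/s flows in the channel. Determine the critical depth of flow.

y_c = 2.24 m

At critical depth, Q² T / (g A³) = 1, i.e. A³/T = Q²/g = 72.1²/9.81 = 529.9.
Trying y = 1.86 m: A³/T = 270.3 — low.
Trying y = 2.54 m: A³/T = 839.9 — high.
Trying y = 2.24 m: A³/T = 528.6 — close enough.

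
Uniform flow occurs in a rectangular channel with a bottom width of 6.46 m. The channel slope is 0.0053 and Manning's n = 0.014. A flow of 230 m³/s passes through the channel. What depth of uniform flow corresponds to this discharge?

Manning's equation rearranged: A R^(2/3) = nQ / (1·√S) = 0.014 × 230 / (√0.0053) = 44.23.
Trying y = 3.49 m: A R^(2/3) = 31.83 — too small.
Trying y = 5 m: A R^(2/3) = 50.63 — too large.
Trying y = 4.5 m: A R^(2/3) = 44.29 — close enough.

y_n = 4.5 m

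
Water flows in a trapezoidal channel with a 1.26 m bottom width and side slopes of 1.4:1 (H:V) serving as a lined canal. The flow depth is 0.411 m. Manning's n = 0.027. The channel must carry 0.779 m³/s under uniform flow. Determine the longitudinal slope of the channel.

With bottom width b = 1.26 m and side slope z = 1.4: A = (b + zy)y = (1.26 + 1.4×0.411)×0.411 = 0.7543 m²; P = b + 2y√(1+z²) = 1.26 + 2×0.411×1.72 = 2.674 m.
Hydraulic radius R = A/P = 0.7543/2.674 = 0.2821 m.
From Manning's equation, S = [nQ / (1 A R^(2/3))]² = [0.027 × 0.779 / (1 × 0.7543 × 0.2821^(2/3))]² = 0.0042.

S = 0.0042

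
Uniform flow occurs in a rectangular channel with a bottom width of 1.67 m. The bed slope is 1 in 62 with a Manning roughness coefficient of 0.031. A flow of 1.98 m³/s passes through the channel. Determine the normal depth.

Manning's equation rearranged: A R^(2/3) = nQ / (1·√S) = 0.031 × 1.98 / (√0.01613) = 0.4833.
At y = 0.445 m: A R^(2/3) = 0.3258 — short.
At y = 0.588 m: A R^(2/3) = 0.4831 — close enough.

y_n = 0.588 m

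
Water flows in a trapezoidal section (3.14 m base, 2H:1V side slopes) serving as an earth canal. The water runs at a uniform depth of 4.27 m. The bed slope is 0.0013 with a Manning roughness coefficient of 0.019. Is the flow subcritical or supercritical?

subcritical

With bottom width b = 3.14 m and side slope z = 2: A = (b + zy)y = (3.14 + 2×4.27)×4.27 = 49.87 m²; P = b + 2y√(1+z²) = 3.14 + 2×4.27×2.236 = 22.24 m.
Hydraulic radius R = A/P = 49.87/22.24 = 2.243 m.
V = (1/n) R^(2/3) √S = (1/0.019) × 2.243^(2/3) × √0.0013 = 3.252 m/s. Hydraulic depth D_h = A/T = 49.87/20.22 = 2.467 m.
Froude number Fr = V/√(g·D_h) = 3.252/√(9.81×2.467) = 0.661, which is less than 1, so the flow is subcritical.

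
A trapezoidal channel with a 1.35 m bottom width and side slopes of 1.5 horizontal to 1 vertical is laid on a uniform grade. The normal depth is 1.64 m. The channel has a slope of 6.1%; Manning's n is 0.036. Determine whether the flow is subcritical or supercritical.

With bottom width b = 1.35 m and side slope z = 1.5: A = (b + zy)y = (1.35 + 1.5×1.64)×1.64 = 6.248 m²; P = b + 2y√(1+z²) = 1.35 + 2×1.64×1.803 = 7.263 m.
Hydraulic radius R = A/P = 6.248/7.263 = 0.8603 m.
V = (1/n) R^(2/3) √S = (1/0.036) × 0.8603^(2/3) × √0.061 = 6.206 m/s. Hydraulic depth D_h = A/T = 6.248/6.27 = 0.9966 m.
Froude number Fr = V/√(g·D_h) = 6.206/√(9.81×0.9966) = 1.98, which is greater than 1, so the flow is supercritical.

supercritical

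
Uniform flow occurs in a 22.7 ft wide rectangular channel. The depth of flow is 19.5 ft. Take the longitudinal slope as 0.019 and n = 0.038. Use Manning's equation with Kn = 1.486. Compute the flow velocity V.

V = 20.1 ft/s

Flow area A = b·y = 22.7 × 19.5 = 442.6 ft². Wetted perimeter P = b + 2y = 22.7 + 2×19.5 = 61.7 ft.
Hydraulic radius R = A/P = 442.6/61.7 = 7.174 ft.
From Manning's equation, V = (1.486/n) R^(2/3) S^(1/2) = (1.486/0.038) × 7.174^(2/3) × 0.019^(1/2) = 20.1 ft/s.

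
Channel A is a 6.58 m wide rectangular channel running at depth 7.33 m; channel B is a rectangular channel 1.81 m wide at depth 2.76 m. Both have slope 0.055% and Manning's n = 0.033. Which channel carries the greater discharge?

Channel A: Flow area A = b·y = 6.58 × 7.33 = 48.23 m². Wetted perimeter P = b + 2y = 6.58 + 2×7.33 = 21.24 m. Hydraulic radius R = A/P = 48.23/21.24 = 2.271 m. Q_A = (1/0.033)·48.23·2.271^(2/3)·√0.00055 = 59.22 m³/s.
Channel B: Flow area A = b·y = 1.81 × 2.76 = 4.996 m². Wetted perimeter P = b + 2y = 1.81 + 2×2.76 = 7.33 m. Hydraulic radius R = A/P = 4.996/7.33 = 0.6815 m. Q_B = (1/0.033)·4.996·0.6815^(2/3)·√0.00055 = 2.749 m³/s.
Q_A = 59.22 m³/s vs Q_B = 2.749 m³/s, so channel A carries more.

channel A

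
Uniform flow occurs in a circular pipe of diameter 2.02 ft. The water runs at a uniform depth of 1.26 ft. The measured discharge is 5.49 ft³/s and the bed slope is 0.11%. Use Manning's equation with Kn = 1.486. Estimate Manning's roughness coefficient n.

For a circular section of diameter D = 2.02 ft at depth y = 1.26 ft, the central angle is θ = 2 arccos(1 − 2y/D) = 3.642 rad. Then A = (D²/8)(θ − sin θ) = 2.102 ft² and P = Dθ/2 = 3.678 ft.
Hydraulic radius R = A/P = 2.102/3.678 = 0.5715 ft.
Rearranging Manning's equation: n = (1.486/Q) A R^(2/3) S^(1/2) = (1.486/5.49) × 2.102 × 0.5715^(2/3) × √0.0011 = 0.013.

n = 0.013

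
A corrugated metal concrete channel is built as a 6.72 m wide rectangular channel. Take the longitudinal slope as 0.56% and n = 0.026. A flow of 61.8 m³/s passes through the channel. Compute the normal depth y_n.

Manning's equation rearranged: A R^(2/3) = nQ / (1·√S) = 0.026 × 61.8 / (√0.0056) = 21.47.
Trying y = 2.13 m: A R^(2/3) = 17.08 — low.
Trying y = 3.16 m: A R^(2/3) = 29.39 — high.
Trying y = 2.51 m: A R^(2/3) = 21.48 — ≈ 21.47.

y_n = 2.51 m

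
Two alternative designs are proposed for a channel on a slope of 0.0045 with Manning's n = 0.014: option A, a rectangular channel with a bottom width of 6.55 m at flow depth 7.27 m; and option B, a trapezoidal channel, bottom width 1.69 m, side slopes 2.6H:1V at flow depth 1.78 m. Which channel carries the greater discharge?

Channel A: Flow area A = b·y = 6.55 × 7.27 = 47.62 m². Wetted perimeter P = b + 2y = 6.55 + 2×7.27 = 21.09 m. Hydraulic radius R = A/P = 47.62/21.09 = 2.258 m. Q_A = (1/0.014)·47.62·2.258^(2/3)·√0.0045 = 392.7 m³/s.
Channel B: With bottom width b = 1.69 m and side slope z = 2.6: A = (b + zy)y = (1.69 + 2.6×1.78)×1.78 = 11.25 m²; P = b + 2y√(1+z²) = 1.69 + 2×1.78×2.786 = 11.61 m. Hydraulic radius R = A/P = 11.25/11.61 = 0.9689 m. Q_B = (1/0.014)·11.25·0.9689^(2/3)·√0.0045 = 52.76 m³/s.
Q_A = 392.7 m³/s vs Q_B = 52.76 m³/s, so channel A carries more.

channel A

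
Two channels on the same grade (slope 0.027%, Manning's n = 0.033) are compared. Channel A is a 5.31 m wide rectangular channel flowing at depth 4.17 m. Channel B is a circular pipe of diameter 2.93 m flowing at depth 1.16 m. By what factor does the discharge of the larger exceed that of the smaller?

Channel A: Flow area A = b·y = 5.31 × 4.17 = 22.14 m². Wetted perimeter P = b + 2y = 5.31 + 2×4.17 = 13.65 m. Hydraulic radius R = A/P = 22.14/13.65 = 1.622 m. Q_A = (1/0.033)·22.14·1.622^(2/3)·√0.00027 = 15.22 m³/s.
Channel B: For a circular section of diameter D = 2.93 m at depth y = 1.16 m, the central angle is θ = 2 arccos(1 − 2y/D) = 2.722 rad. Then A = (D²/8)(θ − sin θ) = 2.484 m² and P = Dθ/2 = 3.988 m. Hydraulic radius R = A/P = 2.484/3.988 = 0.6229 m. Q_B = (1/0.033)·2.484·0.6229^(2/3)·√0.00027 = 0.9022 m³/s.
The larger discharge is 15.22 m³/s and the smaller is 0.9022 m³/s; the ratio is 16.9.

16.9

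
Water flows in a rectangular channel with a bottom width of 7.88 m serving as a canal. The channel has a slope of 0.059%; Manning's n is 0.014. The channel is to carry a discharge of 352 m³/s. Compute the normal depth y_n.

y_n = 12.4 m

Manning's equation rearranged: A R^(2/3) = nQ / (1·√S) = 0.014 × 352 / (√0.00059) = 202.9.
Trying y = 8.48 m: A R^(2/3) = 129.3 — too small.
Trying y = 15 m: A R^(2/3) = 252.4 — too large.
Trying y = 12.4 m: A R^(2/3) = 202.8 — close enough.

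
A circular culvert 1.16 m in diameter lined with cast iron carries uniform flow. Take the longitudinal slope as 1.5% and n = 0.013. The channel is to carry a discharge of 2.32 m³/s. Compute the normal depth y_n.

y_n = 0.602 m

Manning's equation rearranged: A R^(2/3) = nQ / (1·√S) = 0.013 × 2.32 / (√0.015) = 0.2463.
At y = 0.743 m: A R^(2/3) = 0.3429 — high.
At y = 0.602 m: A R^(2/3) = 0.2465 — ≈ 0.2463.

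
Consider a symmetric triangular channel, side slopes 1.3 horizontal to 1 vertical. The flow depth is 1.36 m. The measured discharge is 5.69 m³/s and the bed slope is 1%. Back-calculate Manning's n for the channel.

n = 0.028

For a triangular section with side slope z = 1.3: A = zy² = 1.3×1.36² = 2.404 m²; P = 2y√(1+z²) = 2×1.36×1.64 = 4.461 m.
Hydraulic radius R = A/P = 2.404/4.461 = 0.539 m.
Rearranging Manning's equation: n = (1/Q) A R^(2/3) S^(1/2) = (1/5.69) × 2.404 × 0.539^(2/3) × √0.01 = 0.028.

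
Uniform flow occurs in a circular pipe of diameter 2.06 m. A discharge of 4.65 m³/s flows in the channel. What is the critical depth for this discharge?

At critical depth, Q² T / (g A³) = 1, i.e. A³/T = Q²/g = 4.65²/9.81 = 2.204.
Try y = 0.839 m: A³/T = 1.025 — low.
Try y = 1.27 m: A³/T = 5.005 — high.
Try y = 1.02 m: A³/T = 2.164 — matches.

y_c = 1.02 m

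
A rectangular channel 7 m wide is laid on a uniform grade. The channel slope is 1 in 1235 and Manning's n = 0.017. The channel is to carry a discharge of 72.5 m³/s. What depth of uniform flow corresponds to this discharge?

Manning's equation rearranged: A R^(2/3) = nQ / (1·√S) = 0.017 × 72.5 / (√0.0008097) = 43.31.
At y = 4.64 m: A R^(2/3) = 51.47 — over.
At y = 4.06 m: A R^(2/3) = 43.29 — matches.

y_n = 4.06 m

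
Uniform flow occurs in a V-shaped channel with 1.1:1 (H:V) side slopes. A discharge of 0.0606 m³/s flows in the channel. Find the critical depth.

At critical depth, Q² T / (g A³) = 1, i.e. A³/T = Q²/g = 0.0606²/9.81 = 0.0003743.
Try y = 0.167 m: A³/T = 0.00007858 — short.
Try y = 0.284 m: A³/T = 0.001118 — over.
Try y = 0.228 m: A³/T = 0.0003728 — close enough.

y_c = 0.228 m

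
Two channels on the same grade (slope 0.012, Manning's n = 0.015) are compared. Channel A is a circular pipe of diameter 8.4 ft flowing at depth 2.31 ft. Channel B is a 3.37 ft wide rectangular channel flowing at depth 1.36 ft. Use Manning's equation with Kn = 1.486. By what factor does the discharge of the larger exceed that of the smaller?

Channel A: For a circular section of diameter D = 8.4 ft at depth y = 2.31 ft, the central angle is θ = 2 arccos(1 − 2y/D) = 2.208 rad. Then A = (D²/8)(θ − sin θ) = 12.39 ft² and P = Dθ/2 = 9.274 ft. Hydraulic radius R = A/P = 12.39/9.274 = 1.336 ft. Q_A = (1.486/0.015)·12.39·1.336^(2/3)·√0.012 = 163 ft³/s.
Channel B: Flow area A = b·y = 3.37 × 1.36 = 4.583 ft². Wetted perimeter P = b + 2y = 3.37 + 2×1.36 = 6.09 ft. Hydraulic radius R = A/P = 4.583/6.09 = 0.7526 ft. Q_B = (1.486/0.015)·4.583·0.7526^(2/3)·√0.012 = 41.15 ft³/s.
The larger discharge is 163 ft³/s and the smaller is 41.15 ft³/s; the ratio is 3.96.

3.96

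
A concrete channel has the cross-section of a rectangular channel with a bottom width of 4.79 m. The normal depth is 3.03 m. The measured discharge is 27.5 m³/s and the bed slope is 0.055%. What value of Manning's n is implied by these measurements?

Flow area A = b·y = 4.79 × 3.03 = 14.51 m². Wetted perimeter P = b + 2y = 4.79 + 2×3.03 = 10.85 m.
Hydraulic radius R = A/P = 14.51/10.85 = 1.338 m.
Rearranging Manning's equation: n = (1/Q) A R^(2/3) S^(1/2) = (1/27.5) × 14.51 × 1.338^(2/3) × √0.00055 = 0.015.

n = 0.015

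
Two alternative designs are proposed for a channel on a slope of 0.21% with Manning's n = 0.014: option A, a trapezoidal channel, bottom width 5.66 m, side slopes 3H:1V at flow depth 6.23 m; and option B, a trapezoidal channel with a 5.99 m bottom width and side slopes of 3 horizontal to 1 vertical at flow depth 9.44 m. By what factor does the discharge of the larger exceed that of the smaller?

2.75

Channel A: With bottom width b = 5.66 m and side slope z = 3: A = (b + zy)y = (5.66 + 3×6.23)×6.23 = 151.7 m²; P = b + 2y√(1+z²) = 5.66 + 2×6.23×3.162 = 45.06 m. Hydraulic radius R = A/P = 151.7/45.06 = 3.366 m. Q_A = (1/0.014)·151.7·3.366^(2/3)·√0.0021 = 1115 m³/s.
Channel B: With bottom width b = 5.99 m and side slope z = 3: A = (b + zy)y = (5.99 + 3×9.44)×9.44 = 323.9 m²; P = b + 2y√(1+z²) = 5.99 + 2×9.44×3.162 = 65.69 m. Hydraulic radius R = A/P = 323.9/65.69 = 4.93 m. Q_B = (1/0.014)·323.9·4.93^(2/3)·√0.0021 = 3071 m³/s.
The larger discharge is 3071 m³/s and the smaller is 1115 m³/s; the ratio is 2.75.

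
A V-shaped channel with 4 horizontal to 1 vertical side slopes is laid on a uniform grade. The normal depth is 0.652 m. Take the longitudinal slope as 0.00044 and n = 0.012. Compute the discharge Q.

For a triangular section with side slope z = 4: A = zy² = 4×0.652² = 1.7 m²; P = 2y√(1+z²) = 2×0.652×4.123 = 5.377 m.
Hydraulic radius R = A/P = 1.7/5.377 = 0.3163 m.
Manning's equation: Q = (1/n) A R^(2/3) S^(1/2) = (1/0.012) × 1.7 × 0.3163^(2/3) × 0.00044^(1/2) = 1.38 m³/s.

Q = 1.38 m³/s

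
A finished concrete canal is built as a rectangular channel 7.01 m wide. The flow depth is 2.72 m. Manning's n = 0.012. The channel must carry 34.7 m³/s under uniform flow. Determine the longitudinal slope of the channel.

Flow area A = b·y = 7.01 × 2.72 = 19.07 m². Wetted perimeter P = b + 2y = 7.01 + 2×2.72 = 12.45 m.
Hydraulic radius R = A/P = 19.07/12.45 = 1.532 m.
From Manning's equation, S = [nQ / (1 A R^(2/3))]² = [0.012 × 34.7 / (1 × 19.07 × 1.532^(2/3))]² = 0.00027.

S = 0.00027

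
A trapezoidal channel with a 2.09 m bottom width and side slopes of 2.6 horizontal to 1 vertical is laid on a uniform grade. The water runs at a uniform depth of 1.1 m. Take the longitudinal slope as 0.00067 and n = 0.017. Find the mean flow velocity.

With bottom width b = 2.09 m and side slope z = 2.6: A = (b + zy)y = (2.09 + 2.6×1.1)×1.1 = 5.445 m²; P = b + 2y√(1+z²) = 2.09 + 2×1.1×2.786 = 8.218 m.
Hydraulic radius R = A/P = 5.445/8.218 = 0.6625 m.
From Manning's equation, V = (1/n) R^(2/3) S^(1/2) = (1/0.017) × 0.6625^(2/3) × 0.00067^(1/2) = 1.16 m/s.

V = 1.16 m/s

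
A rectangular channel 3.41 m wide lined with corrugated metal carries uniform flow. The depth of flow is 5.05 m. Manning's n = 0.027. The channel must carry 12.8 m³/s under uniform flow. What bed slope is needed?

Flow area A = b·y = 3.41 × 5.05 = 17.22 m². Wetted perimeter P = b + 2y = 3.41 + 2×5.05 = 13.51 m.
Hydraulic radius R = A/P = 17.22/13.51 = 1.275 m.
From Manning's equation, S = [nQ / (1 A R^(2/3))]² = [0.027 × 12.8 / (1 × 17.22 × 1.275^(2/3))]² = 0.000291.

S = 0.000291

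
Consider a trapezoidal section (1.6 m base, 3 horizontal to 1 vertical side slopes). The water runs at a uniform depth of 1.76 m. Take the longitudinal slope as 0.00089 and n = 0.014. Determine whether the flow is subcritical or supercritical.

subcritical

With bottom width b = 1.6 m and side slope z = 3: A = (b + zy)y = (1.6 + 3×1.76)×1.76 = 12.11 m²; P = b + 2y√(1+z²) = 1.6 + 2×1.76×3.162 = 12.73 m.
Hydraulic radius R = A/P = 12.11/12.73 = 0.9511 m.
V = (1/n) R^(2/3) √S = (1/0.014) × 0.9511^(2/3) × √0.00089 = 2.061 m/s. Hydraulic depth D_h = A/T = 12.11/12.16 = 0.9958 m.
Froude number Fr = V/√(g·D_h) = 2.061/√(9.81×0.9958) = 0.659, which is less than 1, so the flow is subcritical.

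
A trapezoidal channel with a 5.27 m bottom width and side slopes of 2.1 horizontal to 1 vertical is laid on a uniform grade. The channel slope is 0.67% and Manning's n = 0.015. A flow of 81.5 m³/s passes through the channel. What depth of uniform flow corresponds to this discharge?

y_n = 1.62 m

Manning's equation rearranged: A R^(2/3) = nQ / (1·√S) = 0.015 × 81.5 / (√0.0067) = 14.94.
Try y = 1.37 m: A R^(2/3) = 10.85 — short.
Try y = 1.79 m: A R^(2/3) = 18.14 — over.
Try y = 1.62 m: A R^(2/3) = 14.94 — ≈ 14.94.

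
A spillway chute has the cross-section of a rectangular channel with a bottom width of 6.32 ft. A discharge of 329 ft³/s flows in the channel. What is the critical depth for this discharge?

y_c = 4.38 ft

For a rectangular channel, critical depth y_c = (q²/g)^(1/3) where q = Q/b = 329/6.32 = 52.06 ft²/s.
So y_c = (52.06²/32.2)^(1/3) = 4.38 ft.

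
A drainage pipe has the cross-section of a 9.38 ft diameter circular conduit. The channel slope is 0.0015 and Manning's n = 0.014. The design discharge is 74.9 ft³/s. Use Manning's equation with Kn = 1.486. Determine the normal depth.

y_n = 2.45 ft

Manning's equation rearranged: A R^(2/3) = nQ / (1.486·√S) = 0.014 × 74.9 / (1.486 × √0.0015) = 18.22.
Trying y = 3.13 ft: A R^(2/3) = 29.3 — too large.
Trying y = 2.01 ft: A R^(2/3) = 12.28 — too small.
Trying y = 2.45 ft: A R^(2/3) = 18.22 — ≈ 18.22.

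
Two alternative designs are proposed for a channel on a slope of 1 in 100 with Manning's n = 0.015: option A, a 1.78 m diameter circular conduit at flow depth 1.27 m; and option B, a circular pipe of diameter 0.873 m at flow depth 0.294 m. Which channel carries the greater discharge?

Channel A: For a circular section of diameter D = 1.78 m at depth y = 1.27 m, the central angle is θ = 2 arccos(1 − 2y/D) = 4.024 rad. Then A = (D²/8)(θ − sin θ) = 1.899 m² and P = Dθ/2 = 3.581 m. Hydraulic radius R = A/P = 1.899/3.581 = 0.5304 m. Q_A = (1/0.015)·1.899·0.5304^(2/3)·√0.01 = 8.297 m³/s.
Channel B: For a circular section of diameter D = 0.873 m at depth y = 0.294 m, the central angle is θ = 2 arccos(1 − 2y/D) = 2.476 rad. Then A = (D²/8)(θ − sin θ) = 0.1771 m² and P = Dθ/2 = 1.081 m. Hydraulic radius R = A/P = 0.1771/1.081 = 0.1639 m. Q_B = (1/0.015)·0.1771·0.1639^(2/3)·√0.01 = 0.3536 m³/s.
Q_A = 8.297 m³/s vs Q_B = 0.3536 m³/s, so channel A carries more.

channel A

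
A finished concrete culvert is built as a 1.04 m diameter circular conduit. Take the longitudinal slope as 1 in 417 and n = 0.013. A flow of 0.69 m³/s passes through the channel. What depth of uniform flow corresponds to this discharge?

y_n = 0.538 m

Manning's equation rearranged: A R^(2/3) = nQ / (1·√S) = 0.013 × 0.69 / (√0.002398) = 0.1832.
Trying y = 0.433 m: A R^(2/3) = 0.1254 — too small.
Trying y = 0.538 m: A R^(2/3) = 0.1832 — ≈ 0.1832.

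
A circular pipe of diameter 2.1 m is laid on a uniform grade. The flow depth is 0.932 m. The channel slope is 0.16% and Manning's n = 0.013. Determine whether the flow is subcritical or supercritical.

subcritical

For a circular section of diameter D = 2.1 m at depth y = 0.932 m, the central angle is θ = 2 arccos(1 − 2y/D) = 2.916 rad. Then A = (D²/8)(θ − sin θ) = 1.485 m² and P = Dθ/2 = 3.062 m.
Hydraulic radius R = A/P = 1.485/3.062 = 0.4848 m.
V = (1/n) R^(2/3) √S = (1/0.013) × 0.4848^(2/3) × √0.0016 = 1.899 m/s. Hydraulic depth D_h = A/T = 1.485/2.087 = 0.7114 m.
Froude number Fr = V/√(g·D_h) = 1.899/√(9.81×0.7114) = 0.719, which is less than 1, so the flow is subcritical.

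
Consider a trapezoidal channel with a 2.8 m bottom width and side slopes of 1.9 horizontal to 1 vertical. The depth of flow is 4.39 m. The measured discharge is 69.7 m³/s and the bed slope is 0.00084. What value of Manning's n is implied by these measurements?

n = 0.035

With bottom width b = 2.8 m and side slope z = 1.9: A = (b + zy)y = (2.8 + 1.9×4.39)×4.39 = 48.91 m²; P = b + 2y√(1+z²) = 2.8 + 2×4.39×2.147 = 21.65 m.
Hydraulic radius R = A/P = 48.91/21.65 = 2.259 m.
Rearranging Manning's equation: n = (1/Q) A R^(2/3) S^(1/2) = (1/69.7) × 48.91 × 2.259^(2/3) × √0.00084 = 0.035.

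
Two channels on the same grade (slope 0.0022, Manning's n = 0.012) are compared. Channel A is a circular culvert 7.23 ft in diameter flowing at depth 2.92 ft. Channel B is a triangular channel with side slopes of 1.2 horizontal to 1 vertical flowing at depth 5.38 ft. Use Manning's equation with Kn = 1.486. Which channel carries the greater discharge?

channel B

Channel A: For a circular section of diameter D = 7.23 ft at depth y = 2.92 ft, the central angle is θ = 2 arccos(1 − 2y/D) = 2.755 rad. Then A = (D²/8)(θ − sin θ) = 15.53 ft² and P = Dθ/2 = 9.958 ft. Hydraulic radius R = A/P = 15.53/9.958 = 1.56 ft. Q_A = (1.486/0.012)·15.53·1.56^(2/3)·√0.0022 = 121.4 ft³/s.
Channel B: For a triangular section with side slope z = 1.2: A = zy² = 1.2×5.38² = 34.73 ft²; P = 2y√(1+z²) = 2×5.38×1.562 = 16.81 ft. Hydraulic radius R = A/P = 34.73/16.81 = 2.067 ft. Q_B = (1.486/0.012)·34.73·2.067^(2/3)·√0.0022 = 327.3 ft³/s.
Q_A = 121.4 ft³/s vs Q_B = 327.3 ft³/s, so channel B carries more.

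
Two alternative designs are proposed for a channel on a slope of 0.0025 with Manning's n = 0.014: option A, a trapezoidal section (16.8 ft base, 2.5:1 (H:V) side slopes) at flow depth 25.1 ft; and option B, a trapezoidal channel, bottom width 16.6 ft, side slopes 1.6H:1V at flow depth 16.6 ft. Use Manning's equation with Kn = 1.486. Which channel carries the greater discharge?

channel A

Channel A: With bottom width b = 16.8 ft and side slope z = 2.5: A = (b + zy)y = (16.8 + 2.5×25.1)×25.1 = 1997 ft²; P = b + 2y√(1+z²) = 16.8 + 2×25.1×2.693 = 152 ft. Hydraulic radius R = A/P = 1997/152 = 13.14 ft. Q_A = (1.486/0.014)·1997·13.14^(2/3)·√0.0025 = 59000 ft³/s.
Channel B: With bottom width b = 16.6 ft and side slope z = 1.6: A = (b + zy)y = (16.6 + 1.6×16.6)×16.6 = 716.5 ft²; P = b + 2y√(1+z²) = 16.6 + 2×16.6×1.887 = 79.24 ft. Hydraulic radius R = A/P = 716.5/79.24 = 9.041 ft. Q_B = (1.486/0.014)·716.5·9.041^(2/3)·√0.0025 = 16500 ft³/s.
Q_A = 59000 ft³/s vs Q_B = 16500 ft³/s, so channel A carries more.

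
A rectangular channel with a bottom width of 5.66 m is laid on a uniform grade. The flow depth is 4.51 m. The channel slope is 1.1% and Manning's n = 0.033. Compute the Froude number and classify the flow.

Flow area A = b·y = 5.66 × 4.51 = 25.53 m². Wetted perimeter P = b + 2y = 5.66 + 2×4.51 = 14.68 m.
Hydraulic radius R = A/P = 25.53/14.68 = 1.739 m.
V = (1/n) R^(2/3) √S = (1/0.033) × 1.739^(2/3) × √0.011 = 4.596 m/s. Hydraulic depth D_h = A/T = 25.53/5.66 = 4.51 m.
Froude number Fr = V/√(g·D_h) = 4.596/√(9.81×4.51) = 0.691, which is less than 1, so the flow is subcritical.

subcritical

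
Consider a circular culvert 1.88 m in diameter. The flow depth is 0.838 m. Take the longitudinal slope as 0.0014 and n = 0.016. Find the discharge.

For a circular section of diameter D = 1.88 m at depth y = 0.838 m, the central angle is θ = 2 arccos(1 − 2y/D) = 2.924 rad. Then A = (D²/8)(θ − sin θ) = 1.197 m² and P = Dθ/2 = 2.749 m.
Hydraulic radius R = A/P = 1.197/2.749 = 0.4353 m.
Manning's equation: Q = (1/n) A R^(2/3) S^(1/2) = (1/0.016) × 1.197 × 0.4353^(2/3) × 0.0014^(1/2) = 1.61 m³/s.

Q = 1.61 m³/s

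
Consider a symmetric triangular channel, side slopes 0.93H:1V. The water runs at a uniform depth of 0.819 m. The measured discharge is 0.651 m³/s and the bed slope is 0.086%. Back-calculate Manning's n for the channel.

For a triangular section with side slope z = 0.93: A = zy² = 0.93×0.819² = 0.6238 m²; P = 2y√(1+z²) = 2×0.819×1.366 = 2.237 m.
Hydraulic radius R = A/P = 0.6238/2.237 = 0.2789 m.
Rearranging Manning's equation: n = (1/Q) A R^(2/3) S^(1/2) = (1/0.651) × 0.6238 × 0.2789^(2/3) × √0.00086 = 0.012.

n = 0.012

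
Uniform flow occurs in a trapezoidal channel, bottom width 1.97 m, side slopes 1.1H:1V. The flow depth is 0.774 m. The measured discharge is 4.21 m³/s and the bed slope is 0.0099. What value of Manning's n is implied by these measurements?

With bottom width b = 1.97 m and side slope z = 1.1: A = (b + zy)y = (1.97 + 1.1×0.774)×0.774 = 2.184 m²; P = b + 2y√(1+z²) = 1.97 + 2×0.774×1.487 = 4.271 m.
Hydraulic radius R = A/P = 2.184/4.271 = 0.5113 m.
Rearranging Manning's equation: n = (1/Q) A R^(2/3) S^(1/2) = (1/4.21) × 2.184 × 0.5113^(2/3) × √0.0099 = 0.033.

n = 0.033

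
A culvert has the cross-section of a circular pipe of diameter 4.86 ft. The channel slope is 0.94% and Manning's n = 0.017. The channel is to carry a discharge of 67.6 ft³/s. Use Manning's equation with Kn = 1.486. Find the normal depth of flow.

Manning's equation rearranged: A R^(2/3) = nQ / (1.486·√S) = 0.017 × 67.6 / (1.486 × √0.0094) = 7.977.
Trying y = 1.71 ft: A R^(2/3) = 5.609 — too small.
Trying y = 2.36 ft: A R^(2/3) = 10.05 — too large.
Trying y = 2.07 ft: A R^(2/3) = 7.977 — ≈ 7.977.

y_n = 2.07 ft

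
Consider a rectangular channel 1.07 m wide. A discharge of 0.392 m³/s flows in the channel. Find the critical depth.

For a rectangular channel, critical depth y_c = (q²/g)^(1/3) where q = Q/b = 0.392/1.07 = 0.3664 m²/s.
So y_c = (0.3664²/9.81)^(1/3) = 0.239 m.

y_c = 0.239 m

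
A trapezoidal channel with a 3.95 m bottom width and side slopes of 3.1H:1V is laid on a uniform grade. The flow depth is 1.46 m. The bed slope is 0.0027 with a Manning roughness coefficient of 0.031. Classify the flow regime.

With bottom width b = 3.95 m and side slope z = 3.1: A = (b + zy)y = (3.95 + 3.1×1.46)×1.46 = 12.37 m²; P = b + 2y√(1+z²) = 3.95 + 2×1.46×3.257 = 13.46 m.
Hydraulic radius R = A/P = 12.37/13.46 = 0.9193 m.
V = (1/n) R^(2/3) √S = (1/0.031) × 0.9193^(2/3) × √0.0027 = 1.585 m/s. Hydraulic depth D_h = A/T = 12.37/13 = 0.9518 m.
Froude number Fr = V/√(g·D_h) = 1.585/√(9.81×0.9518) = 0.519, which is less than 1, so the flow is subcritical.

subcritical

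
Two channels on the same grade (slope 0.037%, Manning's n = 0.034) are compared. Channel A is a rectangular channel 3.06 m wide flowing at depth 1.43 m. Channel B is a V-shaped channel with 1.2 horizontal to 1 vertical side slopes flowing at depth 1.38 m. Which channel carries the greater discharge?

channel A

Channel A: Flow area A = b·y = 3.06 × 1.43 = 4.376 m². Wetted perimeter P = b + 2y = 3.06 + 2×1.43 = 5.92 m. Hydraulic radius R = A/P = 4.376/5.92 = 0.7392 m. Q_A = (1/0.034)·4.376·0.7392^(2/3)·√0.00037 = 2.024 m³/s.
Channel B: For a triangular section with side slope z = 1.2: A = zy² = 1.2×1.38² = 2.285 m²; P = 2y√(1+z²) = 2×1.38×1.562 = 4.311 m. Hydraulic radius R = A/P = 2.285/4.311 = 0.5301 m. Q_B = (1/0.034)·2.285·0.5301^(2/3)·√0.00037 = 0.8468 m³/s.
Q_A = 2.024 m³/s vs Q_B = 0.8468 m³/s, so channel A carries more.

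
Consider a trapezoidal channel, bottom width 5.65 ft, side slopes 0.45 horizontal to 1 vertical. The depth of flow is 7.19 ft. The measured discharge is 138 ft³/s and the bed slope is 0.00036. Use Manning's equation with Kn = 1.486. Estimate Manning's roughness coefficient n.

n = 0.027

With bottom width b = 5.65 ft and side slope z = 0.45: A = (b + zy)y = (5.65 + 0.45×7.19)×7.19 = 63.89 ft²; P = b + 2y√(1+z²) = 5.65 + 2×7.19×1.097 = 21.42 ft.
Hydraulic radius R = A/P = 63.89/21.42 = 2.983 ft.
Rearranging Manning's equation: n = (1.486/Q) A R^(2/3) S^(1/2) = (1.486/138) × 63.89 × 2.983^(2/3) × √0.00036 = 0.027.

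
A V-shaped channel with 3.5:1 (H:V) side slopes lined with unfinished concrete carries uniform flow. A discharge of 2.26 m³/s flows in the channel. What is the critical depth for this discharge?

y_c = 0.611 m

At critical depth, Q² T / (g A³) = 1, i.e. A³/T = Q²/g = 2.26²/9.81 = 0.5207.
At y = 0.46 m: A³/T = 0.1262 — low.
At y = 0.765 m: A³/T = 1.605 — high.
At y = 0.611 m: A³/T = 0.5216 — ≈ 0.5207.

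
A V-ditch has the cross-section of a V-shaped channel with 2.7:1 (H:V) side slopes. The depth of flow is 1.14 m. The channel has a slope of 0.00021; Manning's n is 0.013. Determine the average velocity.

V = 0.734 m/s

For a triangular section with side slope z = 2.7: A = zy² = 2.7×1.14² = 3.509 m²; P = 2y√(1+z²) = 2×1.14×2.879 = 6.565 m.
Hydraulic radius R = A/P = 3.509/6.565 = 0.5345 m.
From Manning's equation, V = (1/n) R^(2/3) S^(1/2) = (1/0.013) × 0.5345^(2/3) × 0.00021^(1/2) = 0.734 m/s.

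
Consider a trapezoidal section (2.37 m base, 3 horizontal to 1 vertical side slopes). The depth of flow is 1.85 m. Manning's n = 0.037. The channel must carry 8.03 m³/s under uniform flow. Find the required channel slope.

With bottom width b = 2.37 m and side slope z = 3: A = (b + zy)y = (2.37 + 3×1.85)×1.85 = 14.65 m²; P = b + 2y√(1+z²) = 2.37 + 2×1.85×3.162 = 14.07 m.
Hydraulic radius R = A/P = 14.65/14.07 = 1.041 m.
From Manning's equation, S = [nQ / (1 A R^(2/3))]² = [0.037 × 8.03 / (1 × 14.65 × 1.041^(2/3))]² = 0.00039.

S = 0.00039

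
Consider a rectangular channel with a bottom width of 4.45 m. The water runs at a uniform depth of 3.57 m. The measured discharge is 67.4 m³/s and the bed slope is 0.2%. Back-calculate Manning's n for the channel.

Flow area A = b·y = 4.45 × 3.57 = 15.89 m². Wetted perimeter P = b + 2y = 4.45 + 2×3.57 = 11.59 m.
Hydraulic radius R = A/P = 15.89/11.59 = 1.371 m.
Rearranging Manning's equation: n = (1/Q) A R^(2/3) S^(1/2) = (1/67.4) × 15.89 × 1.371^(2/3) × √0.002 = 0.013.

n = 0.013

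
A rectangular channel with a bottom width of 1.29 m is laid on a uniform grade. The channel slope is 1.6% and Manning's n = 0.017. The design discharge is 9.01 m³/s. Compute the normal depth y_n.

Manning's equation rearranged: A R^(2/3) = nQ / (1·√S) = 0.017 × 9.01 / (√0.016) = 1.211.
At y = 1.36 m: A R^(2/3) = 1.011 — short.
At y = 1.84 m: A R^(2/3) = 1.45 — over.
At y = 1.58 m: A R^(2/3) = 1.211 — matches.

y_n = 1.58 m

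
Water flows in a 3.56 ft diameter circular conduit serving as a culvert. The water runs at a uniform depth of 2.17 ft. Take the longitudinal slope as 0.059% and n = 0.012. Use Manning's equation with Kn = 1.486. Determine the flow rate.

Q = 19.1 ft³/s

For a circular section of diameter D = 3.56 ft at depth y = 2.17 ft, the central angle is θ = 2 arccos(1 − 2y/D) = 3.583 rad. Then A = (D²/8)(θ − sin θ) = 6.354 ft² and P = Dθ/2 = 6.378 ft.
Hydraulic radius R = A/P = 6.354/6.378 = 0.9962 ft.
Manning's equation: Q = (1.486/n) A R^(2/3) S^(1/2) = (1.486/0.012) × 6.354 × 0.9962^(2/3) × 0.00059^(1/2) = 19.1 ft³/s.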